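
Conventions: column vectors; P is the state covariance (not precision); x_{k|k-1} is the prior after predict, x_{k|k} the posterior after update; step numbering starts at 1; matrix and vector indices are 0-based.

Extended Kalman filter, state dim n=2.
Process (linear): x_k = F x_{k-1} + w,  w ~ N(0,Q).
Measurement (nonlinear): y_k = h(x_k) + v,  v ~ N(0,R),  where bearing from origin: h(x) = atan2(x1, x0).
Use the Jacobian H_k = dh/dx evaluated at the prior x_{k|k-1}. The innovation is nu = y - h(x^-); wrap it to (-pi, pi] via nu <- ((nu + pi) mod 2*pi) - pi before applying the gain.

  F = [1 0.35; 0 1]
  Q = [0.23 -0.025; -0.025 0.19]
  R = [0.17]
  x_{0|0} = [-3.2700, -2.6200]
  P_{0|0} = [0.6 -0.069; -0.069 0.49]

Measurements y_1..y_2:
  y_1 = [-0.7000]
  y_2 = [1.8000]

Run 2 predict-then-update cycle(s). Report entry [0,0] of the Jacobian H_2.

step 1: x^-=[-4.1870, -2.6200]  P^-=[0.8417 0.0775; 0.0775 0.6800]  H_jac=[0.1074 -0.1716]  S=[0.1969]  K=[0.3916; -0.5505]  nu=[1.8825]  x^+=[-3.4498, -3.6563]  P^+=[0.8115 0.1199; 0.1199 0.6203]
step 2: x^-=[-4.7296, -3.6563]  P^-=[1.2015 0.3121; 0.3121 0.8103]  H_jac=[0.1023 -0.1323]  S=[0.1883]  K=[0.4334; -0.3999]  nu=[-1.9997]  x^+=[-5.5963, -2.8566]  P^+=[1.1661 0.3447; 0.3447 0.7802]

H_jac[0,0] = 0.1023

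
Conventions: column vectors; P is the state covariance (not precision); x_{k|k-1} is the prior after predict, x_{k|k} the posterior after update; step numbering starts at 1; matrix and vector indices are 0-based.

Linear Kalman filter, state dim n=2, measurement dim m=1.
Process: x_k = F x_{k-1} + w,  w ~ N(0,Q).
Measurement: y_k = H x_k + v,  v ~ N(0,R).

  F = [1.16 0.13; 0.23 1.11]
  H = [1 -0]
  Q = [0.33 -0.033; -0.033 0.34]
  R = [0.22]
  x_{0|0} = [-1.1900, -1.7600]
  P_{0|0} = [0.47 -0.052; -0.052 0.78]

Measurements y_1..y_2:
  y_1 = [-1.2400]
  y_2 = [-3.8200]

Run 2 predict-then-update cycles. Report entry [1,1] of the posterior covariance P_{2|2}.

P_post[1,1] = 1.8775

step 1: x^-=[-1.6092, -2.2273]  P^-=[0.9599 0.1364; 0.1364 1.2993]  S=[1.1799]  K=[0.8135; 0.1156]  nu=[0.3692]  x^+=[-1.3088, -2.1846]  P^+=[0.1790 0.0254; 0.0254 1.2836]
step 2: x^-=[-1.8023, -2.7259]  P^-=[0.6002 0.2335; 0.2335 1.9439]  S=[0.8202]  K=[0.7318; 0.2847]  nu=[-2.0177]  x^+=[-3.2788, -3.3003]  P^+=[0.1610 0.0626; 0.0626 1.8775]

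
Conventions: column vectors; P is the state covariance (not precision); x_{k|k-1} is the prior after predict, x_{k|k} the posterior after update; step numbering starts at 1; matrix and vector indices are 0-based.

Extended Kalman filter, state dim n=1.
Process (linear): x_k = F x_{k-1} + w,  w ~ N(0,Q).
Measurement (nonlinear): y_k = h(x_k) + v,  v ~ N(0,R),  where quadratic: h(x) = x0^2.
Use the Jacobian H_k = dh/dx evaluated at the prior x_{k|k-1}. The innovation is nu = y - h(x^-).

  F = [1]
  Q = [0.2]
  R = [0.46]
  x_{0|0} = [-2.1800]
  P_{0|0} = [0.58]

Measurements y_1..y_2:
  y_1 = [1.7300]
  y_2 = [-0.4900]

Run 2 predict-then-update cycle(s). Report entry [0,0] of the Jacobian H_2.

H_jac[0,0] = -3.0153

step 1: x^-=[-2.1800]  P^-=[0.7800]  H_jac=[-4.3600]  S=[15.2875]  K=[-0.2225]  nu=[-3.0224]  x^+=[-1.5076]  P^+=[0.0235]
step 2: x^-=[-1.5076]  P^-=[0.2235]  H_jac=[-3.0153]  S=[2.4918]  K=[-0.2704]  nu=[-2.7630]  x^+=[-0.7605]  P^+=[0.0413]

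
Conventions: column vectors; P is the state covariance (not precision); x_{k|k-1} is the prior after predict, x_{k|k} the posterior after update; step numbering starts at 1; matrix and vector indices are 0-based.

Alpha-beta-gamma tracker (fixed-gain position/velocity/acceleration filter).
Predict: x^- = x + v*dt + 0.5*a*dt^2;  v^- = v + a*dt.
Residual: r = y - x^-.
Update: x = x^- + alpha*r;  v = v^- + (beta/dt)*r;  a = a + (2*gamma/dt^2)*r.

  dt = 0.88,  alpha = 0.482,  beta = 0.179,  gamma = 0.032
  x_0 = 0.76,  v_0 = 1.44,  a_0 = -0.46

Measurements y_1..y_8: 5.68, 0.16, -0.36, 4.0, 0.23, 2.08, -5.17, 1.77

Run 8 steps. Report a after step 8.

step 1: x_pred=1.8491  r=3.8309  x^+=3.6956  v^+=1.8144  a^+=-0.1434
step 2: x_pred=5.2368  r=-5.0768  x^+=2.7898  v^+=0.6556  a^+=-0.5630
step 3: x_pred=3.1487  r=-3.5087  x^+=1.4575  v^+=-0.5535  a^+=-0.8529
step 4: x_pred=0.6402  r=3.3598  x^+=2.2596  v^+=-0.6207  a^+=-0.5753
step 5: x_pred=1.4907  r=-1.2607  x^+=0.8830  v^+=-1.3833  a^+=-0.6795
step 6: x_pred=-0.5974  r=2.6774  x^+=0.6931  v^+=-1.4367  a^+=-0.4582
step 7: x_pred=-0.7486  r=-4.4214  x^+=-2.8797  v^+=-2.7392  a^+=-0.8236
step 8: x_pred=-5.6091  r=7.3791  x^+=-2.0524  v^+=-1.9630  a^+=-0.2137

a_post = -0.2137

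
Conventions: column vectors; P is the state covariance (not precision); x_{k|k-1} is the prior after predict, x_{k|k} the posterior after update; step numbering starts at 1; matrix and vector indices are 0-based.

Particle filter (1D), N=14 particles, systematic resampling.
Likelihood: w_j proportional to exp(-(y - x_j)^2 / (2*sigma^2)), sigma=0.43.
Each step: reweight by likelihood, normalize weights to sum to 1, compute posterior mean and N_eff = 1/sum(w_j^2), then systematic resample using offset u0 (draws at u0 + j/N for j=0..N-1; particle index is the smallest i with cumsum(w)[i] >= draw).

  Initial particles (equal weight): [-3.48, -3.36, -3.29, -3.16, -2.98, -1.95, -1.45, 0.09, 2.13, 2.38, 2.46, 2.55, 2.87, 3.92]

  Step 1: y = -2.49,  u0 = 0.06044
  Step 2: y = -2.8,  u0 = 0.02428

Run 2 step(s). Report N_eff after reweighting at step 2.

step 1: w=[0.0414, 0.0758, 0.1039, 0.1743, 0.3065, 0.2666, 0.0315, 0.0000, 0.0000, 0.0000, 0.0000, 0.0000, 0.0000, 0.0000]  mean=-2.7703  Neff=4.6589  idx=[1, 2, 2, 3, 3, 4, 4, 4, 4, 5, 5, 5, 5, 6]
step 2: w=[0.0601, 0.0734, 0.0734, 0.0989, 0.0989, 0.1287, 0.1287, 0.1287, 0.1287, 0.0199, 0.0199, 0.0199, 0.0199, 0.0010]  mean=-3.0004  Neff=9.8278  idx=[0, 1, 2, 3, 4, 4, 5, 5, 6, 7, 7, 8, 8, 10]

N_eff = 9.8278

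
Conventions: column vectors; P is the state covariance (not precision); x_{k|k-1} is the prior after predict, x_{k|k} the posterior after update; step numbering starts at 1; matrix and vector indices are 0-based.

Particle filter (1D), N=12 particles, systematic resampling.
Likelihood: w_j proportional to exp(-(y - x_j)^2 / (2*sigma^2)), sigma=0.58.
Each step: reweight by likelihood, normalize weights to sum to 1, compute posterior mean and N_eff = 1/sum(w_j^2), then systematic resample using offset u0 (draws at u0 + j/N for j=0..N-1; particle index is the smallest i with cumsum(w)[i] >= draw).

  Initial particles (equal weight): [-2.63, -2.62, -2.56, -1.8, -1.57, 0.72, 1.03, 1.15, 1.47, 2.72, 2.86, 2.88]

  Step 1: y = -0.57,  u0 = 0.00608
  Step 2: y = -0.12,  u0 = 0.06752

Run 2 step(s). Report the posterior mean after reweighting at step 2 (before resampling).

step 1: w=[0.0040, 0.0042, 0.0060, 0.2298, 0.4926, 0.1836, 0.0485, 0.0268, 0.0045, 0.0000, 0.0000, 0.0000]  mean=-1.0045  Neff=3.0091  idx=[1, 3, 3, 4, 4, 4, 4, 4, 4, 5, 5, 6]
step 2: w=[0.0001, 0.0133, 0.0133, 0.0387, 0.0387, 0.0387, 0.0387, 0.0387, 0.0387, 0.3088, 0.3088, 0.1234]  mean=0.1590  Neff=4.6449  idx=[4, 6, 8, 9, 9, 9, 9, 10, 10, 10, 11, 11]

post_mean = 0.1590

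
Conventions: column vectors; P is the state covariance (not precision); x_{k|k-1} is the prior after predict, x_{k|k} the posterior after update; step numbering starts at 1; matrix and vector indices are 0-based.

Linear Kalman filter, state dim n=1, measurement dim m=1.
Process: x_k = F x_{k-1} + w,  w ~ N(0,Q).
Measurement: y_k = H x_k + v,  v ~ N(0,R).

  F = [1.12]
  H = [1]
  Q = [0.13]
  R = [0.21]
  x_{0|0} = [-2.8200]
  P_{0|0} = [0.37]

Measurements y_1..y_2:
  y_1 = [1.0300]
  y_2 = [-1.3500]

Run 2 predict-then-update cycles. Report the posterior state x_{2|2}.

step 1: x^-=[-3.1584]  P^-=[0.5941]  S=[0.8041]  K=[0.7388]  nu=[4.1884]  x^+=[-0.0638]  P^+=[0.1552]
step 2: x^-=[-0.0715]  P^-=[0.3246]  S=[0.5346]  K=[0.6072]  nu=[-1.2785]  x^+=[-0.8478]  P^+=[0.1275]

x_post = [-0.8478]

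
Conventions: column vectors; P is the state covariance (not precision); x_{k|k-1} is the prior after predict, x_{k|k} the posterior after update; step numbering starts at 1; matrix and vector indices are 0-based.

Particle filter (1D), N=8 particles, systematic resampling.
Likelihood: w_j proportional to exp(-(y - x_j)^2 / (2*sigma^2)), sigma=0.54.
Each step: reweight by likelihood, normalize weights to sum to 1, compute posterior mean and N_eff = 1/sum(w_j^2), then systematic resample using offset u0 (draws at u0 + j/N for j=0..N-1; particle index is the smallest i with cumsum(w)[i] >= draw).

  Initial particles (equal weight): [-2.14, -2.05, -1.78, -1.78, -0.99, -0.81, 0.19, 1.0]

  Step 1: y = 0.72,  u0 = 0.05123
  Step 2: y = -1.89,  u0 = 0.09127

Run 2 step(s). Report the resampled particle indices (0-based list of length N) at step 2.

resampled_idx = [0, 0, 1, 1, 1, 2, 2, 2]

step 1: w=[0.0000, 0.0000, 0.0000, 0.0000, 0.0044, 0.0119, 0.4073, 0.5764]  mean=0.6397  Neff=2.0070  idx=[6, 6, 6, 7, 7, 7, 7, 7]
step 2: w=[0.3328, 0.3328, 0.3328, 0.0003, 0.0003, 0.0003, 0.0003, 0.0003]  mean=0.1914  Neff=3.0101  idx=[0, 0, 1, 1, 1, 2, 2, 2]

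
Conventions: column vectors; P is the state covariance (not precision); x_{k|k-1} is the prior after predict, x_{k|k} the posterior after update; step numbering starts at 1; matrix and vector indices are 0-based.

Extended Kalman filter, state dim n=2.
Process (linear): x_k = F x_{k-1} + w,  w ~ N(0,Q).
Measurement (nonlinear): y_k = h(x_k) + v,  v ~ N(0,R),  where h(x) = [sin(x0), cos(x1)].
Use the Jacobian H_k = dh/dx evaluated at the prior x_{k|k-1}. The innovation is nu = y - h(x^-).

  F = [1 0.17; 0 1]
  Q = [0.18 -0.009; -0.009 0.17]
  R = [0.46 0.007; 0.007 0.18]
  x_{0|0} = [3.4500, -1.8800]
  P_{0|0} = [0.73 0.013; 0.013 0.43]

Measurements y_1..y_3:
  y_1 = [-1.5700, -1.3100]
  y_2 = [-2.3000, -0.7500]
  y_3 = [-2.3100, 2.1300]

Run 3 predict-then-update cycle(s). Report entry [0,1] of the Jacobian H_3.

H_jac[0,1] = 0.0000

step 1: x^-=[3.1304, -1.8800]  P^-=[0.9268 0.0771; 0.0771 0.6000]  H_jac=[-0.9999 0.0000; 0.0000 0.9526]  S=[1.3867 -0.0664; -0.0664 0.7244]  K=[-0.6664 0.0403; -0.0179 0.7873]  nu=[-1.5812, -1.0057]  x^+=[4.1436, -2.6435]  P^+=[0.3063 0.0027; 0.0027 0.1486]
step 2: x^-=[3.6942, -2.6435]  P^-=[0.4915 0.0190; 0.0190 0.3186]  H_jac=[-0.8512 0.0000; 0.0000 0.4777]  S=[0.8161 -0.0007; -0.0007 0.2527]  K=[-0.5126 0.0344; -0.0193 0.6023]  nu=[-1.7751, 0.1285]  x^+=[4.6085, -2.5319]  P^+=[0.2767 0.0055; 0.0055 0.2266]
step 3: x^-=[4.1781, -2.5319]  P^-=[0.4652 0.0350; 0.0350 0.3966]  H_jac=[-0.5092 0.0000; 0.0000 0.5726]  S=[0.5806 -0.0032; -0.0032 0.3100]  K=[-0.4076 0.0604; -0.0266 0.7323]  nu=[-1.4494, 2.9498]  x^+=[4.9471, -0.3333]  P^+=[0.3674 0.0140; 0.0140 0.2299]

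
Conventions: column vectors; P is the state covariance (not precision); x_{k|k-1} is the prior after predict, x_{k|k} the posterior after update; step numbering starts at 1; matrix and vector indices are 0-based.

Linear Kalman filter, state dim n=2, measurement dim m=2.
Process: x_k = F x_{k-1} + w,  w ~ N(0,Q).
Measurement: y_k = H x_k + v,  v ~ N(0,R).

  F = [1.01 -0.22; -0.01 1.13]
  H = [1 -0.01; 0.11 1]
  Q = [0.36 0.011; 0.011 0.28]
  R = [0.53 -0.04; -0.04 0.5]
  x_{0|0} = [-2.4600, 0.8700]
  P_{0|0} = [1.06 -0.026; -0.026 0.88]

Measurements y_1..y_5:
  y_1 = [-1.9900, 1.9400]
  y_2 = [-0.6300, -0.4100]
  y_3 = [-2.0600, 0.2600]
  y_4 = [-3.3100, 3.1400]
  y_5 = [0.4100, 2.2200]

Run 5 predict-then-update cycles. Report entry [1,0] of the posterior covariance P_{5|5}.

P_post[1,0] = -0.0534

step 1: x^-=[-2.6760, 1.0077]  P^-=[1.4955 -0.2482; -0.2482 1.4044]  S=[2.0306 -0.1375; -0.1375 1.8679]  K=[0.7383 0.0095; -0.0796 0.7314]  nu=[0.6961, 1.2267]  x^+=[-2.1504, 1.8494]  P^+=[0.3903 -0.0677; -0.0677 0.3763]
step 2: x^-=[-2.5787, 2.1114]  P^-=[0.8064 -0.1639; -0.1639 0.7621]  S=[1.3398 -0.1226; -0.1226 1.2358]  K=[0.6030 -0.0010; -0.0736 0.5948]  nu=[1.9699, -2.2377]  x^+=[-1.3886, 0.6354]  P^+=[0.3191 -0.0597; -0.0597 0.3069]
step 3: x^-=[-1.5423, 0.7319]  P^-=[0.7269 -0.1368; -0.1368 0.6733]  S=[1.2597 -0.1034; -0.1034 1.1520]  K=[0.5783 0.0026; -0.0675 0.5653]  nu=[-0.5104, -0.3023]  x^+=[-1.8382, 0.5955]  P^+=[0.3059 -0.0555; -0.0555 0.2915]
step 4: x^-=[-1.9876, 0.6913]  P^-=[0.7108 -0.1280; -0.1280 0.6535]  S=[1.2434 -0.0962; -0.0962 1.1339]  K=[0.5730 0.0047; -0.0650 0.5584]  nu=[-1.3155, 2.6673]  x^+=[-2.7289, 2.2661]  P^+=[0.3030 -0.0539; -0.0539 0.2877]
step 5: x^-=[-3.2548, 2.5880]  P^-=[0.7069 -0.1252; -0.1252 0.6486]  S=[1.2395 -0.0938; -0.0938 1.1296]  K=[0.5718 0.0055; -0.0641 0.5567]  nu=[3.6906, -0.0100]  x^+=[-1.1446, 2.3458]  P^+=[0.3023 -0.0534; -0.0534 0.2868]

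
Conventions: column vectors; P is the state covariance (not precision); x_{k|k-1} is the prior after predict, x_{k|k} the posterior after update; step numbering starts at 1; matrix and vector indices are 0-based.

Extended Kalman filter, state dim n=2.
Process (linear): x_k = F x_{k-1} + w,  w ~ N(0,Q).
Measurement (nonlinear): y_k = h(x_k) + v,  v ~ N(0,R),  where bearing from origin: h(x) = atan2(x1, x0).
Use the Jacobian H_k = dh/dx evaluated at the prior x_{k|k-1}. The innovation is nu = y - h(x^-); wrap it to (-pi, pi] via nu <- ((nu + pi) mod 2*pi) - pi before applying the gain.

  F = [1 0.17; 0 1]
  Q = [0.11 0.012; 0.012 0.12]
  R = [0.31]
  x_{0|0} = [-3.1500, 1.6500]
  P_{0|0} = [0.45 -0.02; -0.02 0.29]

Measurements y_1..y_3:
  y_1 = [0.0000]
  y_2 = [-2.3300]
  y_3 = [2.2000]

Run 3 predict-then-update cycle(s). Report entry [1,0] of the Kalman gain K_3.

K[1,0] = -0.4372

step 1: x^-=[-2.8695, 1.6500]  P^-=[0.5616 0.0413; 0.0413 0.4100]  H_jac=[-0.1506 -0.2619]  S=[0.3541]  K=[-0.2694; -0.3208]  nu=[-2.6197]  x^+=[-2.1638, 2.4904]  P^+=[0.5359 0.0107; 0.0107 0.3736]
step 2: x^-=[-1.7405, 2.4904]  P^-=[0.6603 0.0862; 0.0862 0.4936]  H_jac=[-0.2698 -0.1885]  S=[0.3844]  K=[-0.5057; -0.3026]  nu=[1.7724]  x^+=[-2.6368, 1.9541]  P^+=[0.5620 0.0274; 0.0274 0.4584]
step 3: x^-=[-2.3047, 1.9541]  P^-=[0.6946 0.1173; 0.1173 0.5784]  H_jac=[-0.2140 -0.2524]  S=[0.3913]  K=[-0.4555; -0.4372]  nu=[-0.2383]  x^+=[-2.1961, 2.0583]  P^+=[0.6134 0.0394; 0.0394 0.5036]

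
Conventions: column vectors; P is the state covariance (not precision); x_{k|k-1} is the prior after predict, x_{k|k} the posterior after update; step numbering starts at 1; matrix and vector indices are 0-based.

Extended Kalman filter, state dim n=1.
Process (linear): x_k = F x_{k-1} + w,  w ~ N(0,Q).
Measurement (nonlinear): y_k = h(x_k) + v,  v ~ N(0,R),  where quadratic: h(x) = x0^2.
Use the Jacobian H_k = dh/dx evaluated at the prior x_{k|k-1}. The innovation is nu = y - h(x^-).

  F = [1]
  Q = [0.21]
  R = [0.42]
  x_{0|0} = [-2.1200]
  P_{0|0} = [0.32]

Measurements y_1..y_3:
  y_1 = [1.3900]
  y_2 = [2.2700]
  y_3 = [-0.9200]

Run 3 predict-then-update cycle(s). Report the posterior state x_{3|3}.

x_post = [-0.6040]

step 1: x^-=[-2.1200]  P^-=[0.5300]  H_jac=[-4.2400]  S=[9.9481]  K=[-0.2259]  nu=[-3.1044]  x^+=[-1.4187]  P^+=[0.0224]
step 2: x^-=[-1.4187]  P^-=[0.2324]  H_jac=[-2.8375]  S=[2.2909]  K=[-0.2878]  nu=[0.2572]  x^+=[-1.4928]  P^+=[0.0426]
step 3: x^-=[-1.4928]  P^-=[0.2526]  H_jac=[-2.9855]  S=[2.6715]  K=[-0.2823]  nu=[-3.1483]  x^+=[-0.6040]  P^+=[0.0397]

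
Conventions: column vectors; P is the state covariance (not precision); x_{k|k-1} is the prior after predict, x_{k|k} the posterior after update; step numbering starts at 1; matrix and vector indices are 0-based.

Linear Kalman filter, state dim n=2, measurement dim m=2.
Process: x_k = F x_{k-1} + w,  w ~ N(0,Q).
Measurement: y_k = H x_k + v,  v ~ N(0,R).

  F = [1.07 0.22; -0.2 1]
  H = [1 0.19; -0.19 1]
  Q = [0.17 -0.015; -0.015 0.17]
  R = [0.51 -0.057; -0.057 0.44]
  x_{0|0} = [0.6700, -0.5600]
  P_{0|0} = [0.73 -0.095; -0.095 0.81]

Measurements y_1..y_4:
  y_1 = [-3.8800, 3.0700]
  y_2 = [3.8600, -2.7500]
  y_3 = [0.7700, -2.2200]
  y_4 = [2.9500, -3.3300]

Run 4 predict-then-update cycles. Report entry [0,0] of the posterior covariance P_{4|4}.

P_post[0,0] = 0.2395

step 1: x^-=[0.5937, -0.6940]  P^-=[1.0003 -0.0905; -0.0905 1.0472]  S=[1.5137 -0.1353; -0.1353 1.5577]  K=[0.6383 -0.1247; 0.1338 0.6949]  nu=[-4.3418, 3.8768]  x^+=[-2.6610, 1.4193]  P^+=[0.3378 -0.0271; -0.0271 0.2930]
step 2: x^-=[-2.5350, 1.9515]  P^-=[0.5582 -0.0506; -0.0506 0.4873]  S=[1.0665 -0.1192; -0.1192 0.9667]  K=[0.5032 -0.1000; 0.0982 0.5262]  nu=[6.0243, -5.1831]  x^+=[1.0143, -0.1841]  P^+=[0.2665 -0.0220; -0.0220 0.2217]
step 3: x^-=[1.0448, -0.3870]  P^-=[0.4755 -0.0459; -0.0459 0.4112]  S=[0.9829 -0.1134; -0.1134 0.8858]  K=[0.4640 -0.0943; 0.0888 0.4854]  nu=[-0.2013, -1.6345]  x^+=[1.1056, -1.1983]  P^+=[0.2460 -0.0212; -0.0212 0.2045]
step 4: x^-=[0.9194, -1.4194]  P^-=[0.4516 -0.0444; -0.0444 0.3928]  S=[0.9589 -0.1110; -0.1110 0.8660]  K=[0.4514 -0.0925; 0.0864 0.4744]  nu=[2.3003, -1.7359]  x^+=[2.1185, -2.0442]  P^+=[0.2395 -0.0209; -0.0209 0.1998]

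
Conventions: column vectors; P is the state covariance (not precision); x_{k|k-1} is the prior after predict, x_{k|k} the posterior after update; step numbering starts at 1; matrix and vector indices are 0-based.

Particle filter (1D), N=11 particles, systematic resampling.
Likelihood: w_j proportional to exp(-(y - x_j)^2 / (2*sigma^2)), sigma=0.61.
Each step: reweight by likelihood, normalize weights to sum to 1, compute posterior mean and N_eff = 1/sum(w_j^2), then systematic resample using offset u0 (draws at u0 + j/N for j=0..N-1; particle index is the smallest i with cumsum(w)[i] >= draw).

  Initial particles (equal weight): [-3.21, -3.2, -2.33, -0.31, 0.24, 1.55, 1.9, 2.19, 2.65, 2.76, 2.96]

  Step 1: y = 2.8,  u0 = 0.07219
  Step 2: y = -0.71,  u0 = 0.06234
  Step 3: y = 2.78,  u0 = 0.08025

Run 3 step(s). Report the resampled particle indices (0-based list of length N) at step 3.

resampled_idx = [1, 2, 3, 4, 5, 6, 7, 8, 9, 10, 10]

step 1: w=[0.0000, 0.0000, 0.0000, 0.0000, 0.0000, 0.0306, 0.0842, 0.1516, 0.2425, 0.2495, 0.2415]  mean=2.5857  Neff=4.7527  idx=[6, 7, 7, 8, 8, 9, 9, 9, 10, 10, 10]
step 2: w=[0.8054, 0.0941, 0.0941, 0.0020, 0.0020, 0.0007, 0.0007, 0.0007, 0.0001, 0.0001, 0.0001]  mean=1.9597  Neff=1.5005  idx=[0, 0, 0, 0, 0, 0, 0, 0, 0, 1, 2]
step 3: w=[0.0797, 0.0797, 0.0797, 0.0797, 0.0797, 0.0797, 0.0797, 0.0797, 0.0797, 0.1413, 0.1413]  mean=1.9820  Neff=10.2960  idx=[1, 2, 3, 4, 5, 6, 7, 8, 9, 10, 10]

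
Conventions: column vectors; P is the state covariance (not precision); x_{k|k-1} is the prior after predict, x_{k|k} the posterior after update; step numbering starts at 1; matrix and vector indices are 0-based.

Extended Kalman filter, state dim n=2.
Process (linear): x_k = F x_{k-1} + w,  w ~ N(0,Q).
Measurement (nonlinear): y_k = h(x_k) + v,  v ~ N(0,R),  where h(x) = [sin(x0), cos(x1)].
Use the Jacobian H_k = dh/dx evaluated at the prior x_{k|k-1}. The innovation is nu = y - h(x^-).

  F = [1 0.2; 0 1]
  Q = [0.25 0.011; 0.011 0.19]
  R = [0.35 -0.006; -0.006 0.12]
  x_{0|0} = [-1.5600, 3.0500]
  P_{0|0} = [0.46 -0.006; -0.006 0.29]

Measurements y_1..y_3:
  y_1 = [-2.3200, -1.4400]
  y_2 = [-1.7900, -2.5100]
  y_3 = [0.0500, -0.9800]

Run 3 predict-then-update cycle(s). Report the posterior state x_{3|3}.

x_post = [-0.2571, 3.4436]

step 1: x^-=[-0.9500, 3.0500]  P^-=[0.7192 0.0630; 0.0630 0.4800]  H_jac=[0.5817 0.0000; 0.0000 -0.0915]  S=[0.5933 -0.0094; -0.0094 0.1240]  K=[0.7052 0.0067; 0.0562 -0.3498]  nu=[-1.5066, -0.4442]  x^+=[-2.0154, 3.1206]  P^+=[0.4242 0.0375; 0.0375 0.4626]
step 2: x^-=[-1.3913, 3.1206]  P^-=[0.7077 0.1410; 0.1410 0.6526]  H_jac=[0.1786 0.0000; 0.0000 -0.0210]  S=[0.3726 -0.0065; -0.0065 0.1203]  K=[0.3391 -0.0062; 0.0656 -0.1102]  nu=[-0.8061, -1.5102]  x^+=[-1.6553, 3.2341]  P^+=[0.6648 0.1323; 0.1323 0.6494]
step 3: x^-=[-1.0085, 3.2341]  P^-=[0.9938 0.2732; 0.2732 0.8394]  H_jac=[0.5332 0.0000; 0.0000 0.0924]  S=[0.6325 0.0075; 0.0075 0.1272]  K=[0.8359 0.1495; 0.2233 0.5969]  nu=[0.8960, 0.0157]  x^+=[-0.2571, 3.4436]  P^+=[0.5471 0.1399; 0.1399 0.7606]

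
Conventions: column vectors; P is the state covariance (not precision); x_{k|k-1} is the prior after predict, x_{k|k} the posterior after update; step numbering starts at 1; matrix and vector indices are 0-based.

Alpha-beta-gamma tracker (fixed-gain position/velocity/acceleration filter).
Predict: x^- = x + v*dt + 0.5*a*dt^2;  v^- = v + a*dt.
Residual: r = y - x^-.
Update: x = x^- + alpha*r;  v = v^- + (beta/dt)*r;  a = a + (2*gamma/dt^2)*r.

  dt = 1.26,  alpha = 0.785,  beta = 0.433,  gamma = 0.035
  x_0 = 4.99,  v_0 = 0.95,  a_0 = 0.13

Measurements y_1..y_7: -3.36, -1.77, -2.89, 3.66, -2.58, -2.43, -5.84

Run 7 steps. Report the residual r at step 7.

resid = -2.7193

step 1: x_pred=6.2902  r=-9.6502  x^+=-1.2852  v^+=-2.2025  a^+=-0.2955
step 2: x_pred=-4.2949  r=2.5249  x^+=-2.3129  v^+=-1.7071  a^+=-0.1842
step 3: x_pred=-4.6100  r=1.7200  x^+=-3.2598  v^+=-1.3481  a^+=-0.1083
step 4: x_pred=-5.0444  r=8.7044  x^+=1.7886  v^+=1.5067  a^+=0.2755
step 5: x_pred=3.9057  r=-6.4857  x^+=-1.1856  v^+=-0.3750  a^+=-0.0105
step 6: x_pred=-1.6664  r=-0.7636  x^+=-2.2658  v^+=-0.6506  a^+=-0.0442
step 7: x_pred=-3.1207  r=-2.7193  x^+=-5.2554  v^+=-1.6408  a^+=-0.1641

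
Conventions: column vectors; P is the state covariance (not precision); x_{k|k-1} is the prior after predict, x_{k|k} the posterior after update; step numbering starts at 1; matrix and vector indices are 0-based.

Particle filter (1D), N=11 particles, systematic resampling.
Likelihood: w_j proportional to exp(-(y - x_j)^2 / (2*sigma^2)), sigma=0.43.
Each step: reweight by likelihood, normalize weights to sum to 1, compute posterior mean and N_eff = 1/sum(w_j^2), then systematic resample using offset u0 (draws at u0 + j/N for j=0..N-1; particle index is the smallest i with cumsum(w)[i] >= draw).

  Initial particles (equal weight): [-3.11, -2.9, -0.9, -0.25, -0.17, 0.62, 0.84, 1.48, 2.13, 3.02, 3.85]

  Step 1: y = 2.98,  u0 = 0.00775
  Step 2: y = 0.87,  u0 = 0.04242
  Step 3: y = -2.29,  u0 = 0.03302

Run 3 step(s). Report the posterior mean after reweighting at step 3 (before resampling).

post_mean = 2.1300

step 1: w=[0.0000, 0.0000, 0.0000, 0.0000, 0.0000, 0.0000, 0.0000, 0.0018, 0.1117, 0.7847, 0.1018]  mean=3.0023  Neff=1.5659  idx=[8, 8, 9, 9, 9, 9, 9, 9, 9, 9, 10]
step 2: w=[0.4995, 0.4995, 0.0001, 0.0001, 0.0001, 0.0001, 0.0001, 0.0001, 0.0001, 0.0001, 0.0000]  mean=2.1310  Neff=2.0044  idx=[0, 0, 0, 0, 0, 0, 1, 1, 1, 1, 1]
step 3: w=[0.0909, 0.0909, 0.0909, 0.0909, 0.0909, 0.0909, 0.0909, 0.0909, 0.0909, 0.0909, 0.0909]  mean=2.1300  Neff=11.0000  idx=[0, 1, 2, 3, 4, 5, 6, 7, 8, 9, 10]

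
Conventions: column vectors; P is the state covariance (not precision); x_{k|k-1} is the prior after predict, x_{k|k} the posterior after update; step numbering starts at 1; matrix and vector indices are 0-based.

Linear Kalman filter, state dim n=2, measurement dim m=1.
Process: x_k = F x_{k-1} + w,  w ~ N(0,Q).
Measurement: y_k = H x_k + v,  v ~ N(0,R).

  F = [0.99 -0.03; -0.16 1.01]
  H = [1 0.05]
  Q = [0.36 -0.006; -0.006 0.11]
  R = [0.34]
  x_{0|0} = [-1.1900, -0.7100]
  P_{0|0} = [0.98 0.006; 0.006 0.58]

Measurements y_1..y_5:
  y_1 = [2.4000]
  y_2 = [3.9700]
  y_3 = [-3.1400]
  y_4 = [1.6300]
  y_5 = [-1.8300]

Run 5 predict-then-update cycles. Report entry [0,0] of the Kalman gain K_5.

K[0,0] = 0.6312

step 1: x^-=[-1.1568, -0.5267]  P^-=[1.3207 -0.1728; -0.1728 0.7248]  S=[1.6452]  K=[0.7975; -0.0830]  nu=[3.5831]  x^+=[1.7007, -0.8241]  P^+=[0.2743 -0.0639; -0.0639 0.7135]
step 2: x^-=[1.7084, -1.1044]  P^-=[0.6333 -0.1353; -0.1353 0.8655]  S=[0.9620]  K=[0.6513; -0.0956]  nu=[2.3168]  x^+=[3.2174, -1.3260]  P^+=[0.2252 -0.0753; -0.0753 0.8567]
step 3: x^-=[3.2250, -1.8540]  P^-=[0.5860 -0.1433; -0.1433 1.0140]  S=[0.9142]  K=[0.6332; -0.1013]  nu=[-6.2723]  x^+=[-0.7463, -1.2185]  P^+=[0.2195 -0.0847; -0.0847 1.0046]
step 4: x^-=[-0.7023, -1.1112]  P^-=[0.5811 -0.1563; -0.1563 1.1678]  S=[0.9084]  K=[0.6311; -0.1078]  nu=[2.3878]  x^+=[0.8047, -1.3686]  P^+=[0.2193 -0.0945; -0.0945 1.1573]
step 5: x^-=[0.8377, -1.5110]  P^-=[0.5816 -0.1708; -0.1708 1.3267]  S=[0.9078]  K=[0.6312; -0.1150]  nu=[-2.5921]  x^+=[-0.7986, -1.2129]  P^+=[0.2199 -0.1048; -0.1048 1.3147]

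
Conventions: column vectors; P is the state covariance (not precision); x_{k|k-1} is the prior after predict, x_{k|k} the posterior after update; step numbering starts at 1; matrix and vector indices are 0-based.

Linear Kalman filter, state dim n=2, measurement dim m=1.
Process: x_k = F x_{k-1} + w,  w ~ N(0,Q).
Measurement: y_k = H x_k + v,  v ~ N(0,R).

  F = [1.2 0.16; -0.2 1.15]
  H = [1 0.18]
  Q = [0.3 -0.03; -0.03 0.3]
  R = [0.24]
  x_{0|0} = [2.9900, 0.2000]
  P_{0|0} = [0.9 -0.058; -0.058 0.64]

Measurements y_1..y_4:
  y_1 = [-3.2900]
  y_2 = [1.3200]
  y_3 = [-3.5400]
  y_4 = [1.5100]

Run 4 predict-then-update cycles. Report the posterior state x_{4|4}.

step 1: x^-=[3.6200, -0.3680]  P^-=[1.5901 -0.2064; -0.2064 1.2091]  S=[1.7950]  K=[0.8652; 0.0062]  nu=[-6.8438]  x^+=[-2.3010, -0.4107]  P^+=[0.2465 -0.2161; -0.2161 1.2090]
step 2: x^-=[-2.8269, -0.0122]  P^-=[0.6030 -0.1580; -0.1580 2.0082]  S=[0.8511]  K=[0.6750; 0.2390]  nu=[4.1491]  x^+=[-0.0262, 0.9795]  P^+=[0.2152 -0.2954; -0.2954 1.9596]
step 3: x^-=[0.1252, 1.1317]  P^-=[0.5466 -0.1192; -0.1192 3.0360]  S=[0.8420]  K=[0.6236; 0.5074]  nu=[-3.8689]  x^+=[-2.2876, -0.8315]  P^+=[0.2191 -0.3857; -0.3857 2.8192]
step 4: x^-=[-2.8781, -0.4986]  P^-=[0.5396 -0.0837; -0.0837 4.2146]  S=[0.8860]  K=[0.5920; 0.7617]  nu=[4.4779]  x^+=[-0.2272, 2.9123]  P^+=[0.2291 -0.4833; -0.4833 3.7005]

x_post = [-0.2272, 2.9123]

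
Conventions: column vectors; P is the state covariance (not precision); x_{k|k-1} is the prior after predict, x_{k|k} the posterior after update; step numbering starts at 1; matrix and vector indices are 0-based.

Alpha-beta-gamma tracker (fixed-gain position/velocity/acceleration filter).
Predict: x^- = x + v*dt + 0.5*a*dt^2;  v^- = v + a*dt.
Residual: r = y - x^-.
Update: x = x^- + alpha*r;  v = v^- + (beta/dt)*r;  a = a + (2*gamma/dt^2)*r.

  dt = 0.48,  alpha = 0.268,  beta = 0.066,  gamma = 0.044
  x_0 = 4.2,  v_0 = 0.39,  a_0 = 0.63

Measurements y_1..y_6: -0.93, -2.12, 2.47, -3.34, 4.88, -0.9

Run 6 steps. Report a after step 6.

a_post = 0.8748

step 1: x_pred=4.4598  r=-5.3898  x^+=3.0153  v^+=-0.0487  a^+=-1.4286
step 2: x_pred=2.8274  r=-4.9474  x^+=1.5015  v^+=-1.4147  a^+=-3.3182
step 3: x_pred=0.4402  r=2.0298  x^+=0.9842  v^+=-2.7283  a^+=-2.5429
step 4: x_pred=-0.6184  r=-2.7216  x^+=-1.3478  v^+=-4.3232  a^+=-3.5824
step 5: x_pred=-3.8356  r=8.7156  x^+=-1.4998  v^+=-4.8443  a^+=-0.2536
step 6: x_pred=-3.8543  r=2.9543  x^+=-3.0625  v^+=-4.5598  a^+=0.8748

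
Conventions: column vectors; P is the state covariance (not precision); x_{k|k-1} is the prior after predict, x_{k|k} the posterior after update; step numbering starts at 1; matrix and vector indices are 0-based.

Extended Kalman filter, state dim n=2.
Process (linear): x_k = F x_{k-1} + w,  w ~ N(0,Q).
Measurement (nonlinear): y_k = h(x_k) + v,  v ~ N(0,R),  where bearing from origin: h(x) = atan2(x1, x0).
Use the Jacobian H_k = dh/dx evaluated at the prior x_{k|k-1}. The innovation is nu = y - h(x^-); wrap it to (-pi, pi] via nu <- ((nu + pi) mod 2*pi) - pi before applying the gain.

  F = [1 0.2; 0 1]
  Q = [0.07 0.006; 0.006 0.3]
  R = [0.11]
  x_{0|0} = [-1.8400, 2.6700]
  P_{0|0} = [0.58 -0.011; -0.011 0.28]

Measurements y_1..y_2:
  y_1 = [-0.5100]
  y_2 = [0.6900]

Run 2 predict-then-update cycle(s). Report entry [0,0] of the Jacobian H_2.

H_jac[0,0] = -0.1872

step 1: x^-=[-1.3060, 2.6700]  P^-=[0.6568 0.0510; 0.0510 0.5800]  H_jac=[-0.3022 -0.1478]  S=[0.1872]  K=[-1.1005; -0.5403]  nu=[-2.5357]  x^+=[1.4846, 4.0400]  P^+=[0.4301 -0.0603; -0.0603 0.5253]
step 2: x^-=[2.2926, 4.0400]  P^-=[0.4969 0.0507; 0.0507 0.8253]  H_jac=[-0.1872 0.1062]  S=[0.1347]  K=[-0.6506; 0.5804]  nu=[-0.3646]  x^+=[2.5298, 3.8284]  P^+=[0.4399 0.1016; 0.1016 0.7800]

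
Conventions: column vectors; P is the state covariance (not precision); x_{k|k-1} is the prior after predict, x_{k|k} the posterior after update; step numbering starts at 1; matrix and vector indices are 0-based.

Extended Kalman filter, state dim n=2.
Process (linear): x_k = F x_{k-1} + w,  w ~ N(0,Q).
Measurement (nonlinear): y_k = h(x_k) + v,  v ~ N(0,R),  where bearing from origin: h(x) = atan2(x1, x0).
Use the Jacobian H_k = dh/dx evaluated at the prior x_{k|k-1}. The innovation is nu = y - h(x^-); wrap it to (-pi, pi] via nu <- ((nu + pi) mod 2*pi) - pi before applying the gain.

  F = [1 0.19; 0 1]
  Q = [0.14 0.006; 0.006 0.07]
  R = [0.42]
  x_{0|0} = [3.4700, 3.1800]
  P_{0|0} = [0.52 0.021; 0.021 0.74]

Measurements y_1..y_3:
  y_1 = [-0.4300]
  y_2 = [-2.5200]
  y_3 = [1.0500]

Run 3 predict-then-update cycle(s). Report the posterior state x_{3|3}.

x_post = [5.4423, 2.3963]

step 1: x^-=[4.0742, 3.1800]  P^-=[0.6947 0.1676; 0.1676 0.8100]  H_jac=[-0.1190 0.1525]  S=[0.4426]  K=[-0.1291; 0.2341]  nu=[-1.0928]  x^+=[4.2153, 2.9242]  P^+=[0.6873 0.1810; 0.1810 0.7858]
step 2: x^-=[4.7709, 2.9242]  P^-=[0.9245 0.3363; 0.3363 0.8558]  H_jac=[-0.0934 0.1524]  S=[0.4384]  K=[-0.0801; 0.2258]  nu=[-3.0699]  x^+=[5.0167, 2.2311]  P^+=[0.9216 0.3442; 0.3442 0.8334]
step 3: x^-=[5.4406, 2.2311]  P^-=[1.2225 0.5085; 0.5085 0.9034]  H_jac=[-0.0645 0.1573]  S=[0.4371]  K=[0.0026; 0.2501]  nu=[0.6608]  x^+=[5.4423, 2.3963]  P^+=[1.2225 0.5083; 0.5083 0.8761]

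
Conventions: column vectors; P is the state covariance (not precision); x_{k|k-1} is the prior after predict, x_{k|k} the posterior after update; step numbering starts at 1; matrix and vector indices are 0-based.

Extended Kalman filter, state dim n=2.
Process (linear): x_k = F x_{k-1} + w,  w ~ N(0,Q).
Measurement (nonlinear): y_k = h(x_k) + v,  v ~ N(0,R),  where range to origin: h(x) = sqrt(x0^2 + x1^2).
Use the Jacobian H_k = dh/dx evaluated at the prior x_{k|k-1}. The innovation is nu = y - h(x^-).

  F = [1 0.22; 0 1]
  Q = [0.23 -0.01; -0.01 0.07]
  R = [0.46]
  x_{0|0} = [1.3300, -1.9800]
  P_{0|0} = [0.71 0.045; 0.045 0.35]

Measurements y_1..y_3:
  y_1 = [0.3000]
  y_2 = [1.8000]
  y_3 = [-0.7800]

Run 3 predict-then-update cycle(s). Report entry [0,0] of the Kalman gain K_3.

step 1: x^-=[0.8944, -1.9800]  P^-=[0.9767 0.1120; 0.1120 0.4200]  H_jac=[0.4117 -0.9113]  S=[0.8903]  K=[0.3370; -0.3781]  nu=[-1.8726]  x^+=[0.2634, -1.2719]  P^+=[0.8756 0.2254; 0.2254 0.2927]
step 2: x^-=[-0.0165, -1.2719]  P^-=[1.2190 0.2798; 0.2798 0.3627]  H_jac=[-0.0129 -0.9999]  S=[0.8301]  K=[-0.3561; -0.4413]  nu=[0.5280]  x^+=[-0.2045, -1.5049]  P^+=[1.1137 0.1494; 0.1494 0.2011]
step 3: x^-=[-0.5356, -1.5049]  P^-=[1.4192 0.1836; 0.1836 0.2711]  H_jac=[-0.3353 -0.9421]  S=[0.9761]  K=[-0.6647; -0.3247]  nu=[-2.3773]  x^+=[1.0447, -0.7330]  P^+=[0.9879 -0.0270; -0.0270 0.1682]

K[0,0] = -0.6647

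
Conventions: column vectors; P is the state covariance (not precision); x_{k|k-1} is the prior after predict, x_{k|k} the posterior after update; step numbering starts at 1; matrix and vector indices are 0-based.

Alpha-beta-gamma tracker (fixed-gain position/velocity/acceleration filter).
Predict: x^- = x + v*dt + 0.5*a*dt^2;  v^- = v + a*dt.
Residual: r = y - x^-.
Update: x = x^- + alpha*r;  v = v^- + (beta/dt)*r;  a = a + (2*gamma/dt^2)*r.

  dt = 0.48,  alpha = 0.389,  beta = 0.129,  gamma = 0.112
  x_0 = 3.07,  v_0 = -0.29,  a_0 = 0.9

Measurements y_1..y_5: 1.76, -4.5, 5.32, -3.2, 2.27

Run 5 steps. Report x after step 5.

step 1: x_pred=3.0345  r=-1.2745  x^+=2.5387  v^+=-0.2005  a^+=-0.3391
step 2: x_pred=2.4034  r=-6.9034  x^+=-0.2820  v^+=-2.2186  a^+=-7.0507
step 3: x_pred=-2.1592  r=7.4792  x^+=0.7502  v^+=-3.5929  a^+=0.2207
step 4: x_pred=-0.9489  r=-2.2511  x^+=-1.8246  v^+=-4.0919  a^+=-1.9678
step 5: x_pred=-4.0154  r=6.2854  x^+=-1.5704  v^+=-3.3473  a^+=4.1430

x_post = -1.5704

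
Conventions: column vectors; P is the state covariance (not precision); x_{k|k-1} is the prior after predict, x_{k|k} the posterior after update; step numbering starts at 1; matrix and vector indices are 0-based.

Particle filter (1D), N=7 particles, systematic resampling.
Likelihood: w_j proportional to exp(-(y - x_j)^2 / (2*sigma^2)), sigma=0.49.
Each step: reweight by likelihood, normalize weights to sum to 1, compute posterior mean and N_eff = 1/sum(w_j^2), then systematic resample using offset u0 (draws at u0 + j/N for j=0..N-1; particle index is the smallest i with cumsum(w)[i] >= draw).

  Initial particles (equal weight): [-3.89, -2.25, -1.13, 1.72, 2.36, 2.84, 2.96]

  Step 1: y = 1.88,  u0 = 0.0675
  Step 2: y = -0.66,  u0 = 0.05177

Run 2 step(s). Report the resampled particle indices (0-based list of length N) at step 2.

resampled_idx = [0, 0, 1, 1, 2, 3, 3]

step 1: w=[0.0000, 0.0000, 0.0000, 0.5262, 0.3435, 0.0814, 0.0489]  mean=2.0917  Neff=2.4761  idx=[3, 3, 3, 3, 4, 4, 5]
step 2: w=[0.2499, 0.2499, 0.2499, 0.2499, 0.0002, 0.0002, 0.0000]  mean=1.7202  Neff=4.0030  idx=[0, 0, 1, 1, 2, 3, 3]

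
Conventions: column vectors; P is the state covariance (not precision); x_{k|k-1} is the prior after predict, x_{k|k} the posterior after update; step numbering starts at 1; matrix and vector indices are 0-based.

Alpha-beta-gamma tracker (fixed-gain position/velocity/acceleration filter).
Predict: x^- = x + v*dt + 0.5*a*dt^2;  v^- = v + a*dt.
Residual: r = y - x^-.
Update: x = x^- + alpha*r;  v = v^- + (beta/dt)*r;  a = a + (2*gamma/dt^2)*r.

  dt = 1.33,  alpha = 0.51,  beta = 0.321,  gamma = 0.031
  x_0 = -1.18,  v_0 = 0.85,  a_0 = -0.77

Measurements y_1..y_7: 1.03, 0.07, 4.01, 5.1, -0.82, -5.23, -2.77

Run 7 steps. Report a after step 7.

a_post = -0.4590

step 1: x_pred=-0.7305  r=1.7605  x^+=0.1673  v^+=0.2508  a^+=-0.7083
step 2: x_pred=-0.1255  r=0.1955  x^+=-0.0258  v^+=-0.6440  a^+=-0.7014
step 3: x_pred=-1.5028  r=5.5128  x^+=1.3087  v^+=-0.2464  a^+=-0.5082
step 4: x_pred=0.5315  r=4.5685  x^+=2.8614  v^+=0.1803  a^+=-0.3481
step 5: x_pred=2.7933  r=-3.6133  x^+=0.9505  v^+=-1.1548  a^+=-0.4747
step 6: x_pred=-1.0052  r=-4.2248  x^+=-3.1599  v^+=-2.8059  a^+=-0.6228
step 7: x_pred=-7.4425  r=4.6725  x^+=-5.0595  v^+=-2.5065  a^+=-0.4590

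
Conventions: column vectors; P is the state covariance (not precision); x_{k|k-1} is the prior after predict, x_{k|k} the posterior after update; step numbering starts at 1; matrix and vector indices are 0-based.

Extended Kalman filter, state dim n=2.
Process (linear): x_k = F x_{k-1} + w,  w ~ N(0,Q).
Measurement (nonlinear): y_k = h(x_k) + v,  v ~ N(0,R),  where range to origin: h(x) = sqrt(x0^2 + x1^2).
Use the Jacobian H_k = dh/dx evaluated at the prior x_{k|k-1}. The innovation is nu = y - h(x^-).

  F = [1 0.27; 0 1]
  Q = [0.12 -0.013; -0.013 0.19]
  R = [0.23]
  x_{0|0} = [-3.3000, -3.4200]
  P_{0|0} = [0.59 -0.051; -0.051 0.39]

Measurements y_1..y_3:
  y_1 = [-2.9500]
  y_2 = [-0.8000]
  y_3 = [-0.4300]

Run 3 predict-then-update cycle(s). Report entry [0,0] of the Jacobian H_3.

H_jac[0,0] = -0.2702

step 1: x^-=[-4.2234, -3.4200]  P^-=[0.7109 0.0413; 0.0413 0.5800]  H_jac=[-0.7771 -0.6293]  S=[0.9295]  K=[-0.6224; -0.4272]  nu=[-8.3845]  x^+=[0.9948, 0.1622]  P^+=[0.3509 -0.2058; -0.2058 0.4103]
step 2: x^-=[1.0386, 0.1622]  P^-=[0.3896 -0.1080; -0.1080 0.6003]  H_jac=[0.9880 0.1543]  S=[0.5917]  K=[0.6224; -0.0239]  nu=[-1.8512]  x^+=[-0.1136, 0.2064]  P^+=[0.1604 -0.0993; -0.0993 0.6000]
step 3: x^-=[-0.0579, 0.2064]  P^-=[0.2705 0.0497; 0.0497 0.7900]  H_jac=[-0.2702 0.9628]  S=[0.9562]  K=[-0.0263; 0.7814]  nu=[-0.6444]  x^+=[-0.0409, -0.2971]  P^+=[0.2699 0.0694; 0.0694 0.2061]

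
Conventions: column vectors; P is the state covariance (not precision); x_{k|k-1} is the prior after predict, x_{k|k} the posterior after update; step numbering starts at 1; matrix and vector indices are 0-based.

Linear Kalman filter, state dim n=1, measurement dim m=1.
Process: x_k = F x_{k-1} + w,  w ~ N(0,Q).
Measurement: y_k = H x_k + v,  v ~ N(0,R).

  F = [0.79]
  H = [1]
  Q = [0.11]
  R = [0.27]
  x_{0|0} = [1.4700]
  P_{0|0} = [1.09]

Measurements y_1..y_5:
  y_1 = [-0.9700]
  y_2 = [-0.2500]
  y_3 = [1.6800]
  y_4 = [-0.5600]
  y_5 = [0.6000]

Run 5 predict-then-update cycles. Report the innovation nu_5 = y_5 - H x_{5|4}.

step 1: x^-=[1.1613]  P^-=[0.7903]  S=[1.0603]  K=[0.7453]  nu=[-2.1313]  x^+=[-0.4273]  P^+=[0.2012]
step 2: x^-=[-0.3375]  P^-=[0.2356]  S=[0.5056]  K=[0.4660]  nu=[0.0875]  x^+=[-0.2967]  P^+=[0.1258]
step 3: x^-=[-0.2344]  P^-=[0.1885]  S=[0.4585]  K=[0.4111]  nu=[1.9144]  x^+=[0.5527]  P^+=[0.1110]
step 4: x^-=[0.4366]  P^-=[0.1793]  S=[0.4493]  K=[0.3990]  nu=[-0.9966]  x^+=[0.0389]  P^+=[0.1077]
step 5: x^-=[0.0308]  P^-=[0.1772]  S=[0.4472]  K=[0.3963]  nu=[0.5692]  x^+=[0.2563]  P^+=[0.1070]

innov = [0.5692]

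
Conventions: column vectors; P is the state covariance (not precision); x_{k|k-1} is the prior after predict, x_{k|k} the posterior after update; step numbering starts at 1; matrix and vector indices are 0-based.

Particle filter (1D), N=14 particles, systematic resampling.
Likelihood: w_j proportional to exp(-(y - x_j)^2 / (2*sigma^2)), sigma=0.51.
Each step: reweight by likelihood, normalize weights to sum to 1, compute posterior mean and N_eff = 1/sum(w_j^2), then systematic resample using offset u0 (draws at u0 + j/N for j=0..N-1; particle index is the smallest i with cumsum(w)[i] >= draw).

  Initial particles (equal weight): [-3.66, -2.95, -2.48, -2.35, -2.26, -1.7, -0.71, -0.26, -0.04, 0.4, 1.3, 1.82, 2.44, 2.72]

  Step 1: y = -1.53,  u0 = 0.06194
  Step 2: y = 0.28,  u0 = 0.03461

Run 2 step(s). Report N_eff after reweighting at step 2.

N_eff = 2.0719

step 1: w=[0.0001, 0.0098, 0.0836, 0.1300, 0.1700, 0.4481, 0.1300, 0.0213, 0.0066, 0.0004, 0.0000, 0.0000, 0.0000, 0.0000]  mean=-1.7861  Neff=3.6889  idx=[2, 3, 3, 4, 4, 5, 5, 5, 5, 5, 5, 6, 6, 7]
step 2: w=[0.0000, 0.0000, 0.0000, 0.0000, 0.0000, 0.0006, 0.0006, 0.0006, 0.0006, 0.0006, 0.0006, 0.1731, 0.1731, 0.6502]  mean=-0.4210  Neff=2.0719  idx=[11, 11, 12, 12, 12, 13, 13, 13, 13, 13, 13, 13, 13, 13]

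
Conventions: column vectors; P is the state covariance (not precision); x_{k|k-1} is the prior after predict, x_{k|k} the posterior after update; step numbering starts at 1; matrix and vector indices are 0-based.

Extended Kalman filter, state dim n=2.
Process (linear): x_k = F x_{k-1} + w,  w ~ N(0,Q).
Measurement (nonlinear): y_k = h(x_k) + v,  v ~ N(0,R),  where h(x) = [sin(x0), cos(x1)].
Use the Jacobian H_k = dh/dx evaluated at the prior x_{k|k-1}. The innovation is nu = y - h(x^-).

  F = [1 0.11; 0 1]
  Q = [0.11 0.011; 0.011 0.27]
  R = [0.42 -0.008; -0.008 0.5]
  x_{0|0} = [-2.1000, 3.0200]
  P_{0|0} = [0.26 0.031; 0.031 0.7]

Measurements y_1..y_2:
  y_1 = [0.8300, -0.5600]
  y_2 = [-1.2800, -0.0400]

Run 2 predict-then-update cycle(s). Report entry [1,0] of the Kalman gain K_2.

K[1,0] = -0.0984

step 1: x^-=[-1.7678, 3.0200]  P^-=[0.3853 0.1190; 0.1190 0.9700]  H_jac=[-0.1957 0.0000; 0.0000 -0.1213]  S=[0.4348 -0.0052; -0.0052 0.5143]  K=[-0.1738 -0.0298; -0.0563 -0.2293]  nu=[1.8107, 0.4326]  x^+=[-2.0954, 2.8188]  P^+=[0.3718 0.1114; 0.1114 0.9417]
step 2: x^-=[-1.7853, 2.8188]  P^-=[0.5177 0.2260; 0.2260 1.2117]  H_jac=[-0.2129 0.0000; 0.0000 -0.3172]  S=[0.4435 0.0073; 0.0073 0.6219]  K=[-0.2467 -0.1124; -0.0984 -0.6168]  nu=[-0.3029, 0.9084]  x^+=[-1.8127, 2.2883]  P^+=[0.4824 0.1710; 0.1710 0.9699]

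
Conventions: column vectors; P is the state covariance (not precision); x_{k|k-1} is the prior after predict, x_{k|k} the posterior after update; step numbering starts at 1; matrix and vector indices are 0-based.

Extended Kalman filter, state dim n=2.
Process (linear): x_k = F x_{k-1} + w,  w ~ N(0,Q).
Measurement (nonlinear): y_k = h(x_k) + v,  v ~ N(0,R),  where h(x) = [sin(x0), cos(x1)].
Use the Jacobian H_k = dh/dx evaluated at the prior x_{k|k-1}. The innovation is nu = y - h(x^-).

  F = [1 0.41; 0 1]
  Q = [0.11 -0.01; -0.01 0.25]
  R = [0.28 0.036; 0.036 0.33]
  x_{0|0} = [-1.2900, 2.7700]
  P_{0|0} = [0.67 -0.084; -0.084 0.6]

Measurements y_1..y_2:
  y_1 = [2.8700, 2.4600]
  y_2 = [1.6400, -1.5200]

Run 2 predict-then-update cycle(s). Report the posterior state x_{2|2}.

x_post = [2.0391, 2.4948]

step 1: x^-=[-0.1543, 2.7700]  P^-=[0.8120 0.1520; 0.1520 0.8500]  H_jac=[0.9881 0.0000; 0.0000 -0.3631]  S=[1.0728 -0.0185; -0.0185 0.4421]  K=[0.7463 -0.0936; 0.1280 -0.6928]  nu=[3.0237, 3.3918]  x^+=[1.7849, 0.8073]  P^+=[0.2081 0.0110; 0.0110 0.6169]
step 2: x^-=[2.1159, 0.8073]  P^-=[0.4308 0.2540; 0.2540 0.8669]  H_jac=[-0.5185 0.0000; 0.0000 -0.7224]  S=[0.3958 0.1311; 0.1311 0.7825]  K=[-0.5153 -0.1481; -0.0715 -0.7884]  nu=[0.7849, -2.2114]  x^+=[2.0391, 2.4948]  P^+=[0.2885 0.0933; 0.0933 0.3637]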